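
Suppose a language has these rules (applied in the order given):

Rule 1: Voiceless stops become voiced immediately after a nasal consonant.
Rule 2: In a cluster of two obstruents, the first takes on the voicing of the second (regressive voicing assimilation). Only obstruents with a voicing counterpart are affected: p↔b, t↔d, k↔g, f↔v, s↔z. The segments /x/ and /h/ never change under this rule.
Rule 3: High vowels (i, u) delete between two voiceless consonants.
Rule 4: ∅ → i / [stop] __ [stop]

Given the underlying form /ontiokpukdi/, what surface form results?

ondiokipugidi

Rule 1 (post-nasal voicing): /t/ is a voiceless stop immediately after the nasal /n/, so it voices to [d]. /ontiokpukdi/ → ondiokpukdi.
Rule 2 (regressive voicing assimilation): /k/ precedes the voiced obstruent /d/, so it voices to [g] by assimilation. /ondiokpukdi/ → ondiokpugdi.
Rule 3 (high vowel syncope): no segment meets the environment; /ondiokpugdi/ is unchanged.
Rule 4 (stop-cluster i-epenthesis): /k/ and /p/ form a stop–stop cluster, so [i] is inserted between them. /g/ and /d/ form a stop–stop cluster, so [i] is inserted between them. /ondiokpugdi/ → ondiokipugidi.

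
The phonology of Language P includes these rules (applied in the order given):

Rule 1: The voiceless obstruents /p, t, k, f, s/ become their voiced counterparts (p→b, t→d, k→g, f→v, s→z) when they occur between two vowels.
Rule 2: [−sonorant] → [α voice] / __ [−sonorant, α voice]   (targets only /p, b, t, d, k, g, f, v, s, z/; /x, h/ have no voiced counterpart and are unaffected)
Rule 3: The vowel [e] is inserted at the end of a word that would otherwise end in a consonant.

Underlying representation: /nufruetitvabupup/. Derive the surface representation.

Rule 1 (intervocalic voicing): /t/ is a voiceless obstruent between vowels /e/ and /i/, so it voices to [d]. /p/ is a voiceless obstruent between vowels /u/ and /u/, so it voices to [b]. /nufruetitvabupup/ → nufrueditvabubup.
Rule 2 (regressive voicing assimilation): /t/ precedes the voiced obstruent /v/, so it voices to [d] by assimilation. /nufrueditvabubup/ → nufruedidvabubup.
Rule 3 (final e-epenthesis): the form ends in the consonant /p/, so [e] is inserted word-finally. /nufruedidvabubup/ → nufruedidvabubupe.

nufruedidvabubupe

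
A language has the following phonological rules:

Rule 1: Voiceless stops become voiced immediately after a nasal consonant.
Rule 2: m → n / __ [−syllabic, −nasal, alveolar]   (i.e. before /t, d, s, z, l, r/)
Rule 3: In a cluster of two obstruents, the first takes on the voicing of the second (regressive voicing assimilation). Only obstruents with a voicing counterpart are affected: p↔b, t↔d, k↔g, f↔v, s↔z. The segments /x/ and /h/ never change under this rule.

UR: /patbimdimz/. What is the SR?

padbindinz

Rule 1 (post-nasal voicing): no segment meets the environment; /patbimdimz/ is unchanged.
Rule 2 (nasal place assimilation): /m/ precedes the alveolar consonant /d/, so it assimilates in place to [n]. /m/ precedes the alveolar consonant /z/, so it assimilates in place to [n]. /patbimdimz/ → patbindinz.
Rule 3 (regressive voicing assimilation): /t/ precedes the voiced obstruent /b/, so it voices to [d] by assimilation. /patbindinz/ → padbindinz.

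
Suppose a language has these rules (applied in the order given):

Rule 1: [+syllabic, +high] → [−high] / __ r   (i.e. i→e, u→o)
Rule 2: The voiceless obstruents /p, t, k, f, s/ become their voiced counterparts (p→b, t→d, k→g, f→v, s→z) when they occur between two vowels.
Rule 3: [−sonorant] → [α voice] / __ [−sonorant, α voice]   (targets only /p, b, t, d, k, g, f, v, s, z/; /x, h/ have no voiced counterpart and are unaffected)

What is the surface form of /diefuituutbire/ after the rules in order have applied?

Rule 1 (pre-rhotic lowering): /i/ is a high vowel immediately before /r/, so it lowers to [e]. /diefuituutbire/ → diefuituutbere.
Rule 2 (intervocalic voicing): /f/ is a voiceless obstruent between vowels /e/ and /u/, so it voices to [v]. /t/ is a voiceless obstruent between vowels /i/ and /u/, so it voices to [d]. /diefuituutbere/ → dievuiduutbere.
Rule 3 (regressive voicing assimilation): /t/ precedes the voiced obstruent /b/, so it voices to [d] by assimilation. /dievuiduutbere/ → dievuiduudbere.

dievuiduudbere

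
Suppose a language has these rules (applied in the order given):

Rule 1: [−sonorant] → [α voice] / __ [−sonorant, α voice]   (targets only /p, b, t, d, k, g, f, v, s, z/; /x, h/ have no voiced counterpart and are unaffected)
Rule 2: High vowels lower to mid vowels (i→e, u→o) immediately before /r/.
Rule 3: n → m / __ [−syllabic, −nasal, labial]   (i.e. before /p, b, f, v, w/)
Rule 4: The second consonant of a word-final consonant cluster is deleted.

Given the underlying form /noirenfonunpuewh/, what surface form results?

Rule 1 (regressive voicing assimilation): no segment meets the environment; /noirenfonunpuewh/ is unchanged.
Rule 2 (pre-rhotic lowering): /i/ is a high vowel immediately before /r/, so it lowers to [e]. /noirenfonunpuewh/ → noerenfonunpuewh.
Rule 3 (nasal place assimilation): /n/ precedes the labial consonant /f/, so it assimilates in place to [m]. /n/ precedes the labial consonant /p/, so it assimilates in place to [m]. /noerenfonunpuewh/ → noeremfonumpuewh.
Rule 4 (final cluster simplification): /h/ is the second consonant of a word-final cluster /wh/, so it deletes. /noeremfonumpuewh/ → noeremfonumpuew.

noeremfonumpuew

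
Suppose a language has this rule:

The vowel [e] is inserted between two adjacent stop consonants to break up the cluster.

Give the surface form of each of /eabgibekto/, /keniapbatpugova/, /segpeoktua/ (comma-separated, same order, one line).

eabegibeketo, keniapebatepugova, segepeoketua

/eabgibekto/: /b/ and /g/ form a stop–stop cluster, so [e] is inserted between them. /k/ and /t/ form a stop–stop cluster, so [e] is inserted between them. → [eabegibeketo].
/keniapbatpugova/: /p/ and /b/ form a stop–stop cluster, so [e] is inserted between them. /t/ and /p/ form a stop–stop cluster, so [e] is inserted between them. → [keniapebatepugova].
/segpeoktua/: /g/ and /p/ form a stop–stop cluster, so [e] is inserted between them. /k/ and /t/ form a stop–stop cluster, so [e] is inserted between them. → [segepeoketua].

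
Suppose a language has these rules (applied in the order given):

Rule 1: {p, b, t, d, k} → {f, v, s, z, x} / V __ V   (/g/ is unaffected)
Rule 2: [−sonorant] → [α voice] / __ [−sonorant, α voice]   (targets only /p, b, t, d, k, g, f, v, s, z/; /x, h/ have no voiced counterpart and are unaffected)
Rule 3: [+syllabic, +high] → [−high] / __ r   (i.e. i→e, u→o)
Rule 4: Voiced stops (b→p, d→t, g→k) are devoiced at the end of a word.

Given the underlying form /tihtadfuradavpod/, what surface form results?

tihtatforazafpot

Rule 1 (intervocalic spirantization): /d/ is a stop between vowels /a/ and /a/, so it spirantizes to the fricative [z]. /tihtadfuradavpod/ → tihtadfurazavpod.
Rule 2 (regressive voicing assimilation): /d/ precedes the voiceless obstruent /f/, so it devoices to [t] by assimilation. /v/ precedes the voiceless obstruent /p/, so it devoices to [f] by assimilation. /tihtadfurazavpod/ → tihtatfurazafpod.
Rule 3 (pre-rhotic lowering): /u/ is a high vowel immediately before /r/, so it lowers to [o]. /tihtatfurazafpod/ → tihtatforazafpod.
Rule 4 (final devoicing): /d/ is a voiced stop in word-final position, so it devoices to [t]. /tihtatforazafpod/ → tihtatforazafpot.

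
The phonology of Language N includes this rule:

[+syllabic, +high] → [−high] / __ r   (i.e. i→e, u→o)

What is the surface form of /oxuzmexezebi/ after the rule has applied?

oxuzmexezebi

No segment of /oxuzmexezebi/ meets the structural description of the rule, so the form surfaces unchanged.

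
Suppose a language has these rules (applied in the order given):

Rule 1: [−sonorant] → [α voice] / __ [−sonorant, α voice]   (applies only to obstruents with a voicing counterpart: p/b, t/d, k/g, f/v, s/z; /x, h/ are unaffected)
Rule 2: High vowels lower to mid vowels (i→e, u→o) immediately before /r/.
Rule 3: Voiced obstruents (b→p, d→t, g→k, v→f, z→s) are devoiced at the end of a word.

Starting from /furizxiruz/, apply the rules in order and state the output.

Rule 1 (regressive voicing assimilation): /z/ precedes the voiceless obstruent /x/, so it devoices to [s] by assimilation. /furizxiruz/ → furisxiruz.
Rule 2 (pre-rhotic lowering): /u/ is a high vowel immediately before /r/, so it lowers to [o]. /i/ is a high vowel immediately before /r/, so it lowers to [e]. /furisxiruz/ → forisxeruz.
Rule 3 (final devoicing): /z/ is a voiced obstruent in word-final position, so it devoices to [s]. /forisxeruz/ → forisxerus.

forisxerus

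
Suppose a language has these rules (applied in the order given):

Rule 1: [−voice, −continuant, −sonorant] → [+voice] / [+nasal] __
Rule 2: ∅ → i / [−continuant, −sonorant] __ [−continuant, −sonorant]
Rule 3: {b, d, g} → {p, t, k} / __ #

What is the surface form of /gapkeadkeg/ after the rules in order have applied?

gapikeadikek

Rule 1 (post-nasal voicing): no segment meets the environment; /gapkeadkeg/ is unchanged.
Rule 2 (stop-cluster i-epenthesis): /p/ and /k/ form a stop–stop cluster, so [i] is inserted between them. /d/ and /k/ form a stop–stop cluster, so [i] is inserted between them. /gapkeadkeg/ → gapikeadikeg.
Rule 3 (final devoicing): /g/ is a voiced stop in word-final position, so it devoices to [k]. /gapikeadikeg/ → gapikeadikek.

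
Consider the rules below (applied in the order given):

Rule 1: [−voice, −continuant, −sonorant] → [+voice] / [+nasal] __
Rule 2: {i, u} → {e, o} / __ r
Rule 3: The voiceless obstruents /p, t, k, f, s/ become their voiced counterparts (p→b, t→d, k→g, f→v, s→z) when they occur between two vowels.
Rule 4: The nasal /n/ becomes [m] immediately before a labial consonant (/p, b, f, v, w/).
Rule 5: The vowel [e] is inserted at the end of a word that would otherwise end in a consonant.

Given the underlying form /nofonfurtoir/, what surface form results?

Rule 1 (post-nasal voicing): no segment meets the environment; /nofonfurtoir/ is unchanged.
Rule 2 (pre-rhotic lowering): /u/ is a high vowel immediately before /r/, so it lowers to [o]. /i/ is a high vowel immediately before /r/, so it lowers to [e]. /nofonfurtoir/ → nofonfortoer.
Rule 3 (intervocalic voicing): /f/ is a voiceless obstruent between vowels /o/ and /o/, so it voices to [v]. /nofonfortoer/ → novonfortoer.
Rule 4 (nasal place assimilation): /n/ precedes the labial consonant /f/, so it assimilates in place to [m]. /novonfortoer/ → novomfortoer.
Rule 5 (final e-epenthesis): the form ends in the consonant /r/, so [e] is inserted word-finally. /novomfortoer/ → novomfortoere.

novomfortoere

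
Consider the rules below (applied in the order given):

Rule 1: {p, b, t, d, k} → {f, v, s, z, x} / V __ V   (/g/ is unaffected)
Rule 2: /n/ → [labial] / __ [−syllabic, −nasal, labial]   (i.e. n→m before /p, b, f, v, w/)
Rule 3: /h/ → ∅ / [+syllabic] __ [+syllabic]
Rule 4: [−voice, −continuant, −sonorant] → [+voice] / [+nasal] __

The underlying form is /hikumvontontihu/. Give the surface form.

Rule 1 (intervocalic spirantization): /k/ is a stop between vowels /i/ and /u/, so it spirantizes to the fricative [x]. /hikumvontontihu/ → hixumvontontihu.
Rule 2 (nasal place assimilation): no segment meets the environment; /hixumvontontihu/ is unchanged.
Rule 3 (intervocalic h-deletion): /h/ occurs between vowels /i/ and /u/, so it deletes. /hixumvontontihu/ → hixumvontontiu.
Rule 4 (post-nasal voicing): /t/ is a voiceless stop immediately after the nasal /n/, so it voices to [d]. /t/ is a voiceless stop immediately after the nasal /n/, so it voices to [d]. /hixumvontontiu/ → hixumvondondiu.

hixumvondondiu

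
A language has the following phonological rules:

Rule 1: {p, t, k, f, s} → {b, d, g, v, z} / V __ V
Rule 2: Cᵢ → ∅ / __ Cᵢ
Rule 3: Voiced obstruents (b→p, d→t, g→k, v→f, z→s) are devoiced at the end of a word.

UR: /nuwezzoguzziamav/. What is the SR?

Rule 1 (intervocalic voicing): no segment meets the environment; /nuwezzoguzziamav/ is unchanged.
Rule 2 (degemination): /zz/ is a geminate; the first /z/ deletes. /zz/ is a geminate; the first /z/ deletes. /nuwezzoguzziamav/ → nuwezoguziamav.
Rule 3 (final devoicing): /v/ is a voiced obstruent in word-final position, so it devoices to [f]. /nuwezoguziamav/ → nuwezoguziamaf.

nuwezoguziamaf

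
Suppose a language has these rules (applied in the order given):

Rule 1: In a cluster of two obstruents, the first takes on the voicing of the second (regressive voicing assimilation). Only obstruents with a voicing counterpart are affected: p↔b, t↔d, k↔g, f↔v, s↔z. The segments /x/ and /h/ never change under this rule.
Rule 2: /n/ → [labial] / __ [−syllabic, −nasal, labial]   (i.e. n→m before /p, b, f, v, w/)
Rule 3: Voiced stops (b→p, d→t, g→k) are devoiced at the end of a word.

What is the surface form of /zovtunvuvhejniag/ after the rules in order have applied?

zoftumvufhejniak

Rule 1 (regressive voicing assimilation): /v/ precedes the voiceless obstruent /t/, so it devoices to [f] by assimilation. /v/ precedes the voiceless obstruent /h/, so it devoices to [f] by assimilation. /zovtunvuvhejniag/ → zoftunvufhejniag.
Rule 2 (nasal place assimilation): /n/ precedes the labial consonant /v/, so it assimilates in place to [m]. /zoftunvufhejniag/ → zoftumvufhejniag.
Rule 3 (final devoicing): /g/ is a voiced stop in word-final position, so it devoices to [k]. /zoftumvufhejniag/ → zoftumvufhejniak.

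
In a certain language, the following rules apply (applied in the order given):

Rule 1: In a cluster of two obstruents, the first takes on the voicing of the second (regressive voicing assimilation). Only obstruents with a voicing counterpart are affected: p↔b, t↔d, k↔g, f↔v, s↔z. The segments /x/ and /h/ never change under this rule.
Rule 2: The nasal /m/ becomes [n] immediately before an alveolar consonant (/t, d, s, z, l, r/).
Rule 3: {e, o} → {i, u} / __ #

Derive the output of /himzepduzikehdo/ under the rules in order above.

Rule 1 (regressive voicing assimilation): /p/ precedes the voiced obstruent /d/, so it voices to [b] by assimilation. /himzepduzikehdo/ → himzebduzikehdo.
Rule 2 (nasal place assimilation): /m/ precedes the alveolar consonant /z/, so it assimilates in place to [n]. /himzebduzikehdo/ → hinzebduzikehdo.
Rule 3 (final vowel raising): /o/ is a mid vowel in word-final position, so it raises to [u]. /hinzebduzikehdo/ → hinzebduzikehdu.

hinzebduzikehdu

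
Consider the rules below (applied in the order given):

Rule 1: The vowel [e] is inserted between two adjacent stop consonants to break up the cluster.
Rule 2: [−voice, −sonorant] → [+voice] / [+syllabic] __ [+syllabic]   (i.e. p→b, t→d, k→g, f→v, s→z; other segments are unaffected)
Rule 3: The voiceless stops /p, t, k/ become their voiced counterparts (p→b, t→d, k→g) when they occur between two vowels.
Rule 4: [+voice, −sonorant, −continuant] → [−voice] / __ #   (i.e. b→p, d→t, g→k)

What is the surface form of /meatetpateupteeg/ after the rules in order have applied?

meadedebadeubedeek

Rule 1 (stop-cluster e-epenthesis): /t/ and /p/ form a stop–stop cluster, so [e] is inserted between them. /p/ and /t/ form a stop–stop cluster, so [e] is inserted between them. /meatetpateupteeg/ → meatetepateupeteeg.
Rule 2 (intervocalic voicing): /t/ is a voiceless obstruent between vowels /a/ and /e/, so it voices to [d]. /t/ is a voiceless obstruent between vowels /e/ and /e/, so it voices to [d]. /p/ is a voiceless obstruent between vowels /e/ and /a/, so it voices to [b]. /t/ is a voiceless obstruent between vowels /a/ and /e/, so it voices to [d]. /p/ is a voiceless obstruent between vowels /u/ and /e/, so it voices to [b]. /t/ is a voiceless obstruent between vowels /e/ and /e/, so it voices to [d]. /meatetepateupeteeg/ → meadedebadeubedeeg.
Rule 3 (intervocalic voicing): no segment meets the environment; /meadedebadeubedeeg/ is unchanged.
Rule 4 (final devoicing): /g/ is a voiced stop in word-final position, so it devoices to [k]. /meadedebadeubedeeg/ → meadedebadeubedeek.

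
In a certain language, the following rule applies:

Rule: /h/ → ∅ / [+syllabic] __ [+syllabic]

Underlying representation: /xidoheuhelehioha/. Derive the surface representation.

xidoeueleioa

/h/ occurs between vowels /o/ and /e/, so it deletes.
/h/ occurs between vowels /u/ and /e/, so it deletes.
/h/ occurs between vowels /e/ and /i/, so it deletes.
/h/ occurs between vowels /o/ and /a/, so it deletes.
Surface form: [xidoeueleioa].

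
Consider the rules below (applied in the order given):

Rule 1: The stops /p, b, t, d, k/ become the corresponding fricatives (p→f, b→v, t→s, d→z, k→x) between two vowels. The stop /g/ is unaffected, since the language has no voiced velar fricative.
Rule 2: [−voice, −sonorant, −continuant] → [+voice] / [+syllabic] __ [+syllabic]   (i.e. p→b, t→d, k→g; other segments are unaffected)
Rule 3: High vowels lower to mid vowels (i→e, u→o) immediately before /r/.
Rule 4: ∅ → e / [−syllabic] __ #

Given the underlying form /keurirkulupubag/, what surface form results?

keorerkulufuvage

Rule 1 (intervocalic spirantization): /p/ is a stop between vowels /u/ and /u/, so it spirantizes to the fricative [f]. /b/ is a stop between vowels /u/ and /a/, so it spirantizes to the fricative [v]. /keurirkulupubag/ → keurirkulufuvag.
Rule 2 (intervocalic voicing): no segment meets the environment; /keurirkulufuvag/ is unchanged.
Rule 3 (pre-rhotic lowering): /u/ is a high vowel immediately before /r/, so it lowers to [o]. /i/ is a high vowel immediately before /r/, so it lowers to [e]. /keurirkulufuvag/ → keorerkulufuvag.
Rule 4 (final e-epenthesis): the form ends in the consonant /g/, so [e] is inserted word-finally. /keorerkulufuvag/ → keorerkulufuvage.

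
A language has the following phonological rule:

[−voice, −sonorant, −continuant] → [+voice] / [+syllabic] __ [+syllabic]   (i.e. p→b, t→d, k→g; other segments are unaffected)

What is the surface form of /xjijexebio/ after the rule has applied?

xjijexebio

No segment of /xjijexebio/ meets the structural description of the rule, so the form surfaces unchanged.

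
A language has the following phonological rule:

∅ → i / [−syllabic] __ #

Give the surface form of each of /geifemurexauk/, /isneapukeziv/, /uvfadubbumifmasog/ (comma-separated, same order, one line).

geifemurexauki, isneapukezivi, uvfadubbumifmasogi

/geifemurexauk/: the form ends in the consonant /k/, so [i] is inserted word-finally. → [geifemurexauki].
/isneapukeziv/: the form ends in the consonant /v/, so [i] is inserted word-finally. → [isneapukezivi].
/uvfadubbumifmasog/: the form ends in the consonant /g/, so [i] is inserted word-finally. → [uvfadubbumifmasogi].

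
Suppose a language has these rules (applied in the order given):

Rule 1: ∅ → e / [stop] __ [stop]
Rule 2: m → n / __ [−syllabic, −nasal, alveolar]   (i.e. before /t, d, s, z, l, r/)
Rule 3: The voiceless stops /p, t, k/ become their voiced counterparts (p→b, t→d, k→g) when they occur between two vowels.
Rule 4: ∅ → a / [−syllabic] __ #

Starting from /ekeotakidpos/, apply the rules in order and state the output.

Rule 1 (stop-cluster e-epenthesis): /d/ and /p/ form a stop–stop cluster, so [e] is inserted between them. /ekeotakidpos/ → ekeotakidepos.
Rule 2 (nasal place assimilation): no segment meets the environment; /ekeotakidepos/ is unchanged.
Rule 3 (intervocalic voicing): /k/ is a voiceless stop between vowels /e/ and /e/, so it voices to [g]. /t/ is a voiceless stop between vowels /o/ and /a/, so it voices to [d]. /k/ is a voiceless stop between vowels /a/ and /i/, so it voices to [g]. /p/ is a voiceless stop between vowels /e/ and /o/, so it voices to [b]. /ekeotakidepos/ → egeodagidebos.
Rule 4 (final a-epenthesis): the form ends in the consonant /s/, so [a] is inserted word-finally. /egeodagidebos/ → egeodagidebosa.

egeodagidebosa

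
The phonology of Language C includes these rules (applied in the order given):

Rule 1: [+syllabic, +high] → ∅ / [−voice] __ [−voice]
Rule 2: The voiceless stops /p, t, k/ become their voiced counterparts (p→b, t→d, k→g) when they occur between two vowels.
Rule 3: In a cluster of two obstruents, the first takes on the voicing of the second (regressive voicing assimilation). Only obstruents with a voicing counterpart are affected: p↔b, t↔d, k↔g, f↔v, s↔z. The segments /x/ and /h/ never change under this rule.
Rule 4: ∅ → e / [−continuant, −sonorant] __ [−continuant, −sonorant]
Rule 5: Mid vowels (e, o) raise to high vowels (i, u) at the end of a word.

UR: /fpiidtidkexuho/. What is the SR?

Rule 1 (high vowel syncope): /u/ is a high vowel flanked by voiceless consonants /x/ and /h/, so it deletes. /fpiidtidkexuho/ → fpiidtidkexho.
Rule 2 (intervocalic voicing): no segment meets the environment; /fpiidtidkexho/ is unchanged.
Rule 3 (regressive voicing assimilation): /d/ precedes the voiceless obstruent /t/, so it devoices to [t] by assimilation. /d/ precedes the voiceless obstruent /k/, so it devoices to [t] by assimilation. /fpiidtidkexho/ → fpiittitkexho.
Rule 4 (stop-cluster e-epenthesis): /t/ and /t/ form a stop–stop cluster, so [e] is inserted between them. /t/ and /k/ form a stop–stop cluster, so [e] is inserted between them. /fpiittitkexho/ → fpiitetitekexho.
Rule 5 (final vowel raising): /o/ is a mid vowel in word-final position, so it raises to [u]. /fpiitetitekexho/ → fpiitetitekexhu.

fpiitetitekexhu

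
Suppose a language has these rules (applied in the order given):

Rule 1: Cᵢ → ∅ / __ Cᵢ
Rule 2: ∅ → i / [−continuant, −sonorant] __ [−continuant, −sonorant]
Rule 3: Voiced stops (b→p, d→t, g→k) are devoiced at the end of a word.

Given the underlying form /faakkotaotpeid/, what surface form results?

faakotaotipeit

Rule 1 (degemination): /kk/ is a geminate; the first /k/ deletes. /faakkotaotpeid/ → faakotaotpeid.
Rule 2 (stop-cluster i-epenthesis): /t/ and /p/ form a stop–stop cluster, so [i] is inserted between them. /faakotaotpeid/ → faakotaotipeid.
Rule 3 (final devoicing): /d/ is a voiced stop in word-final position, so it devoices to [t]. /faakotaotipeid/ → faakotaotipeit.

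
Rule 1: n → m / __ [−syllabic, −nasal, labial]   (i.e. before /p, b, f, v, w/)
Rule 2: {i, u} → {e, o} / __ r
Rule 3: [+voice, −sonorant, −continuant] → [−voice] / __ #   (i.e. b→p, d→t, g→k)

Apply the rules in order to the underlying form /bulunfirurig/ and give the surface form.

bulumferorik

Rule 1 (nasal place assimilation): /n/ precedes the labial consonant /f/, so it assimilates in place to [m]. /bulunfirurig/ → bulumfirurig.
Rule 2 (pre-rhotic lowering): /i/ is a high vowel immediately before /r/, so it lowers to [e]. /u/ is a high vowel immediately before /r/, so it lowers to [o]. /bulumfirurig/ → bulumferorig.
Rule 3 (final devoicing): /g/ is a voiced stop in word-final position, so it devoices to [k]. /bulumferorig/ → bulumferorik.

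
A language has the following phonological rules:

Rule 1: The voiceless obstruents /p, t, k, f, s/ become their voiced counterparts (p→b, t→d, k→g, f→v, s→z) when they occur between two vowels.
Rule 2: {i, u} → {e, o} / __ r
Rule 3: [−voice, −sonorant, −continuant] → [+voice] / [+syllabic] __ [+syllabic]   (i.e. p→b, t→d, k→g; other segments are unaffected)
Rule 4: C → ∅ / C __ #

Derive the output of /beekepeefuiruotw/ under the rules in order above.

Rule 1 (intervocalic voicing): /k/ is a voiceless obstruent between vowels /e/ and /e/, so it voices to [g]. /p/ is a voiceless obstruent between vowels /e/ and /e/, so it voices to [b]. /f/ is a voiceless obstruent between vowels /e/ and /u/, so it voices to [v]. /beekepeefuiruotw/ → beegebeevuiruotw.
Rule 2 (pre-rhotic lowering): /i/ is a high vowel immediately before /r/, so it lowers to [e]. /beegebeevuiruotw/ → beegebeevueruotw.
Rule 3 (intervocalic voicing): no segment meets the environment; /beegebeevueruotw/ is unchanged.
Rule 4 (final cluster simplification): /w/ is the second consonant of a word-final cluster /tw/, so it deletes. /beegebeevueruotw/ → beegebeevueruot.

beegebeevueruot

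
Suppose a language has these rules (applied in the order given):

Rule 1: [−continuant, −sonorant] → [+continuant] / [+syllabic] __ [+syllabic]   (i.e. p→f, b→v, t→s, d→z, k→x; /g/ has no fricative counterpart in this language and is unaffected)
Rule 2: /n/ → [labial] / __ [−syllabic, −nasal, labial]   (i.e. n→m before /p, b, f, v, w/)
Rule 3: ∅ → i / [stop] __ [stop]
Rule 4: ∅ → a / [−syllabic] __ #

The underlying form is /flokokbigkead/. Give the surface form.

Rule 1 (intervocalic spirantization): /k/ is a stop between vowels /o/ and /o/, so it spirantizes to the fricative [x]. /flokokbigkead/ → floxokbigkead.
Rule 2 (nasal place assimilation): no segment meets the environment; /floxokbigkead/ is unchanged.
Rule 3 (stop-cluster i-epenthesis): /k/ and /b/ form a stop–stop cluster, so [i] is inserted between them. /g/ and /k/ form a stop–stop cluster, so [i] is inserted between them. /floxokbigkead/ → floxokibigikead.
Rule 4 (final a-epenthesis): the form ends in the consonant /d/, so [a] is inserted word-finally. /floxokibigikead/ → floxokibigikeada.

floxokibigikeada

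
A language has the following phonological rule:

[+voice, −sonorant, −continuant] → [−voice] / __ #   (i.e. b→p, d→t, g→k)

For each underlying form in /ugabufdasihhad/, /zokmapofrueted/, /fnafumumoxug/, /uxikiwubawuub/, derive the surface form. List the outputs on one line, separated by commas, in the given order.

/ugabufdasihhad/: /d/ is a voiced stop in word-final position, so it devoices to [t]. → [ugabufdasihhat].
/zokmapofrueted/: /d/ is a voiced stop in word-final position, so it devoices to [t]. → [zokmapofruetet].
/fnafumumoxug/: /g/ is a voiced stop in word-final position, so it devoices to [k]. → [fnafumumoxuk].
/uxikiwubawuub/: /b/ is a voiced stop in word-final position, so it devoices to [p]. → [uxikiwubawuup].

ugabufdasihhat, zokmapofruetet, fnafumumoxuk, uxikiwubawuup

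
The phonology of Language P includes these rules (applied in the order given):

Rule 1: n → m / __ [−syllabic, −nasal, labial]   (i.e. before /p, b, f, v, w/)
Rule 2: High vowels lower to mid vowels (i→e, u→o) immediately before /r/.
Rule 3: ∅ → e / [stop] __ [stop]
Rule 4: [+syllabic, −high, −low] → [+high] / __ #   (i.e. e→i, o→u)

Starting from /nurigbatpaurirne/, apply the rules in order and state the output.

Rule 1 (nasal place assimilation): no segment meets the environment; /nurigbatpaurirne/ is unchanged.
Rule 2 (pre-rhotic lowering): /u/ is a high vowel immediately before /r/, so it lowers to [o]. /u/ is a high vowel immediately before /r/, so it lowers to [o]. /i/ is a high vowel immediately before /r/, so it lowers to [e]. /nurigbatpaurirne/ → norigbatpaorerne.
Rule 3 (stop-cluster e-epenthesis): /g/ and /b/ form a stop–stop cluster, so [e] is inserted between them. /t/ and /p/ form a stop–stop cluster, so [e] is inserted between them. /norigbatpaorerne/ → norigebatepaorerne.
Rule 4 (final vowel raising): /e/ is a mid vowel in word-final position, so it raises to [i]. /norigebatepaorerne/ → norigebatepaorerni.

norigebatepaorerni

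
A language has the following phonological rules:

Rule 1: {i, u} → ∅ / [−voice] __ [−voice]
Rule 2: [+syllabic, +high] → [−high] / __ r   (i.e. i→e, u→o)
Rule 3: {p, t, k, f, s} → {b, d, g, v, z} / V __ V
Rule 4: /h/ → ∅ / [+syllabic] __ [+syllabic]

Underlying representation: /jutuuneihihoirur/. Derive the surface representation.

juduuneihhoeror

Rule 1 (high vowel syncope): /i/ is a high vowel flanked by voiceless consonants /h/ and /h/, so it deletes. /jutuuneihihoirur/ → jutuuneihhoirur.
Rule 2 (pre-rhotic lowering): /i/ is a high vowel immediately before /r/, so it lowers to [e]. /u/ is a high vowel immediately before /r/, so it lowers to [o]. /jutuuneihhoirur/ → jutuuneihhoeror.
Rule 3 (intervocalic voicing): /t/ is a voiceless obstruent between vowels /u/ and /u/, so it voices to [d]. /jutuuneihhoeror/ → juduuneihhoeror.
Rule 4 (intervocalic h-deletion): no segment meets the environment; /juduuneihhoeror/ is unchanged.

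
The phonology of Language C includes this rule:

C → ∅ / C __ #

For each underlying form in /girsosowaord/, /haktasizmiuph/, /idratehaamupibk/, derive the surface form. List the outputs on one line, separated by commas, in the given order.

girsosowaor, haktasizmiup, idratehaamupib

/girsosowaord/: /d/ is the second consonant of a word-final cluster /rd/, so it deletes. → [girsosowaor].
/haktasizmiuph/: /h/ is the second consonant of a word-final cluster /ph/, so it deletes. → [haktasizmiup].
/idratehaamupibk/: /k/ is the second consonant of a word-final cluster /bk/, so it deletes. → [idratehaamupib].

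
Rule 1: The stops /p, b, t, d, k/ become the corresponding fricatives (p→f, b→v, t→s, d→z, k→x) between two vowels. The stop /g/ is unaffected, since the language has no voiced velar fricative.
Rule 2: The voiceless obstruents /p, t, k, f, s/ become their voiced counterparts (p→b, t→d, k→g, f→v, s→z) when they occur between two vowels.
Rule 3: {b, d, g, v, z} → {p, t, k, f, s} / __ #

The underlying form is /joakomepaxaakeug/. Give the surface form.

Rule 1 (intervocalic spirantization): /k/ is a stop between vowels /a/ and /o/, so it spirantizes to the fricative [x]. /p/ is a stop between vowels /e/ and /a/, so it spirantizes to the fricative [f]. /k/ is a stop between vowels /a/ and /e/, so it spirantizes to the fricative [x]. /joakomepaxaakeug/ → joaxomefaxaaxeug.
Rule 2 (intervocalic voicing): /f/ is a voiceless obstruent between vowels /e/ and /a/, so it voices to [v]. /joaxomefaxaaxeug/ → joaxomevaxaaxeug.
Rule 3 (final devoicing): /g/ is a voiced obstruent in word-final position, so it devoices to [k]. /joaxomevaxaaxeug/ → joaxomevaxaaxeuk.

joaxomevaxaaxeuk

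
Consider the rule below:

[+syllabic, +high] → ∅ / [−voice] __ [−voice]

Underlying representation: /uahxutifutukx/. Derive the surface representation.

uahxtftkx

/u/ is a high vowel flanked by voiceless consonants /x/ and /t/, so it deletes.
/i/ is a high vowel flanked by voiceless consonants /t/ and /f/, so it deletes.
/u/ is a high vowel flanked by voiceless consonants /f/ and /t/, so it deletes.
/u/ is a high vowel flanked by voiceless consonants /t/ and /k/, so it deletes.
The other instance of /u/ does not occur in the required environment and remains unchanged.
Surface form: [uahxtftkx].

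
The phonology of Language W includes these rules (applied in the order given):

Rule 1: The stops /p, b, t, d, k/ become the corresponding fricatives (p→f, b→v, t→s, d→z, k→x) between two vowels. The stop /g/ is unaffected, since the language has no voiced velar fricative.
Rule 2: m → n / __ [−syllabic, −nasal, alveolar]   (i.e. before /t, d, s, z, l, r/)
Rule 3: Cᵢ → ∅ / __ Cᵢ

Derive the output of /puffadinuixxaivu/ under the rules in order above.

Rule 1 (intervocalic spirantization): /d/ is a stop between vowels /a/ and /i/, so it spirantizes to the fricative [z]. /puffadinuixxaivu/ → puffazinuixxaivu.
Rule 2 (nasal place assimilation): no segment meets the environment; /puffazinuixxaivu/ is unchanged.
Rule 3 (degemination): /ff/ is a geminate; the first /f/ deletes. /xx/ is a geminate; the first /x/ deletes. /puffazinuixxaivu/ → pufazinuixaivu.

pufazinuixaivu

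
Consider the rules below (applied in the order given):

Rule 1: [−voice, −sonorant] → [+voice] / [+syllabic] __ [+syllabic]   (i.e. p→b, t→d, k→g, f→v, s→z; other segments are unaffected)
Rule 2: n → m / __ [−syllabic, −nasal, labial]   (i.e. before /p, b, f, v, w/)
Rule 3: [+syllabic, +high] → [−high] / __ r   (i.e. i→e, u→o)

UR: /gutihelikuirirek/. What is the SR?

Rule 1 (intervocalic voicing): /t/ is a voiceless obstruent between vowels /u/ and /i/, so it voices to [d]. /k/ is a voiceless obstruent between vowels /i/ and /u/, so it voices to [g]. /gutihelikuirirek/ → gudiheliguirirek.
Rule 2 (nasal place assimilation): no segment meets the environment; /gudiheliguirirek/ is unchanged.
Rule 3 (pre-rhotic lowering): /i/ is a high vowel immediately before /r/, so it lowers to [e]. /i/ is a high vowel immediately before /r/, so it lowers to [e]. /gudiheliguirirek/ → gudiheliguererek.

gudiheliguererek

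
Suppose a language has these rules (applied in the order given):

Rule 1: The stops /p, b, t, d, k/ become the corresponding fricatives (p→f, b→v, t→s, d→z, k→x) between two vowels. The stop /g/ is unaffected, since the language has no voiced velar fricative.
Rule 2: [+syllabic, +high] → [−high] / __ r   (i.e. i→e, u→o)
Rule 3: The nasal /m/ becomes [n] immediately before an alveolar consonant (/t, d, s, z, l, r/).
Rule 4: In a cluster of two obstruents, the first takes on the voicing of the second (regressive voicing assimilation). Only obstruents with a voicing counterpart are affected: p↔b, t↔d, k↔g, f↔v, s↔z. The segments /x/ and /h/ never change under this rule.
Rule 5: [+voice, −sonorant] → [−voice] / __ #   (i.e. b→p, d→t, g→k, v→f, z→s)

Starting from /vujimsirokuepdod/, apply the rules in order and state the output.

Rule 1 (intervocalic spirantization): /k/ is a stop between vowels /o/ and /u/, so it spirantizes to the fricative [x]. /vujimsirokuepdod/ → vujimsiroxuepdod.
Rule 2 (pre-rhotic lowering): /i/ is a high vowel immediately before /r/, so it lowers to [e]. /vujimsiroxuepdod/ → vujimseroxuepdod.
Rule 3 (nasal place assimilation): /m/ precedes the alveolar consonant /s/, so it assimilates in place to [n]. /vujimseroxuepdod/ → vujinseroxuepdod.
Rule 4 (regressive voicing assimilation): /p/ precedes the voiced obstruent /d/, so it voices to [b] by assimilation. /vujinseroxuepdod/ → vujinseroxuebdod.
Rule 5 (final devoicing): /d/ is a voiced obstruent in word-final position, so it devoices to [t]. /vujinseroxuebdod/ → vujinseroxuebdot.

vujinseroxuebdot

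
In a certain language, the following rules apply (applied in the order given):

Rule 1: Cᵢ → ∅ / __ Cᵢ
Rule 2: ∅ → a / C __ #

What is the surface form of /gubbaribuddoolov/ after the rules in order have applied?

gubaribudoolova

Rule 1 (degemination): /bb/ is a geminate; the first /b/ deletes. /dd/ is a geminate; the first /d/ deletes. /gubbaribuddoolov/ → gubaribudoolov.
Rule 2 (final a-epenthesis): the form ends in the consonant /v/, so [a] is inserted word-finally. /gubaribudoolov/ → gubaribudoolova.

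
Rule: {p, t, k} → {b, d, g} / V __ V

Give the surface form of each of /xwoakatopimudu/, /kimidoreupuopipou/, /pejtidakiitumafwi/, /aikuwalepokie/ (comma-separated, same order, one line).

xwoagadobimudu, kimidoreubuobibou, pejtidagiidumafwi, aiguwalebogie

/xwoakatopimudu/: /k/ is a voiceless stop between vowels /a/ and /a/, so it voices to [g]. /t/ is a voiceless stop between vowels /a/ and /o/, so it voices to [d]. /p/ is a voiceless stop between vowels /o/ and /i/, so it voices to [b]. → [xwoagadobimudu].
/kimidoreupuopipou/: /p/ is a voiceless stop between vowels /u/ and /u/, so it voices to [b]. /p/ is a voiceless stop between vowels /o/ and /i/, so it voices to [b]. /p/ is a voiceless stop between vowels /i/ and /o/, so it voices to [b]. → [kimidoreubuobibou].
/pejtidakiitumafwi/: /k/ is a voiceless stop between vowels /a/ and /i/, so it voices to [g]. /t/ is a voiceless stop between vowels /i/ and /u/, so it voices to [d]. → [pejtidagiidumafwi].
/aikuwalepokie/: /k/ is a voiceless stop between vowels /i/ and /u/, so it voices to [g]. /p/ is a voiceless stop between vowels /e/ and /o/, so it voices to [b]. /k/ is a voiceless stop between vowels /o/ and /i/, so it voices to [g]. → [aiguwalebogie].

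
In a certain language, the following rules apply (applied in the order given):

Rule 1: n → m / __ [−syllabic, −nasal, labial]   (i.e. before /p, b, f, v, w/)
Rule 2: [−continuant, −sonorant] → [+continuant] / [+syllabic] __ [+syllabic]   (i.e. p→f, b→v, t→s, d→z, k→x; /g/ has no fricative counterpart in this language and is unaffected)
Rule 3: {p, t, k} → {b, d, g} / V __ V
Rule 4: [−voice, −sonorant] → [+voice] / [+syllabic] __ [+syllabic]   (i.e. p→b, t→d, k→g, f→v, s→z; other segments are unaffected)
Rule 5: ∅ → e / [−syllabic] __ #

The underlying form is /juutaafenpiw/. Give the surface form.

juuzaavempiwe

Rule 1 (nasal place assimilation): /n/ precedes the labial consonant /p/, so it assimilates in place to [m]. /juutaafenpiw/ → juutaafempiw.
Rule 2 (intervocalic spirantization): /t/ is a stop between vowels /u/ and /a/, so it spirantizes to the fricative [s]. /juutaafempiw/ → juusaafempiw.
Rule 3 (intervocalic voicing): no segment meets the environment; /juusaafempiw/ is unchanged.
Rule 4 (intervocalic voicing): /s/ is a voiceless obstruent between vowels /u/ and /a/, so it voices to [z]. /f/ is a voiceless obstruent between vowels /a/ and /e/, so it voices to [v]. /juusaafempiw/ → juuzaavempiw.
Rule 5 (final e-epenthesis): the form ends in the consonant /w/, so [e] is inserted word-finally. /juuzaavempiw/ → juuzaavempiwe.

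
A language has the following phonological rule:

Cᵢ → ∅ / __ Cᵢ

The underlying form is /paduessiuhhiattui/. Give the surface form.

/ss/ is a geminate; the first /s/ deletes.
/hh/ is a geminate; the first /h/ deletes.
/tt/ is a geminate; the first /t/ deletes.
Surface form: [paduesiuhiatui].

paduesiuhiatui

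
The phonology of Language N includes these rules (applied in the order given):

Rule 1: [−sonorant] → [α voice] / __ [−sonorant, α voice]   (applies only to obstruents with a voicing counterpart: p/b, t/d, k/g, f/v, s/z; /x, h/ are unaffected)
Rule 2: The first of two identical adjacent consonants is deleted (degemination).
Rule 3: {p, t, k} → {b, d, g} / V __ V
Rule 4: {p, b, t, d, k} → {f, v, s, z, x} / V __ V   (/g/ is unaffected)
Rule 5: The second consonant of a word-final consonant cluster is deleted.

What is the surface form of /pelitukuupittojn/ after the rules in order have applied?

Rule 1 (regressive voicing assimilation): no segment meets the environment; /pelitukuupittojn/ is unchanged.
Rule 2 (degemination): /tt/ is a geminate; the first /t/ deletes. /pelitukuupittojn/ → pelitukuupitojn.
Rule 3 (intervocalic voicing): /t/ is a voiceless stop between vowels /i/ and /u/, so it voices to [d]. /k/ is a voiceless stop between vowels /u/ and /u/, so it voices to [g]. /p/ is a voiceless stop between vowels /u/ and /i/, so it voices to [b]. /t/ is a voiceless stop between vowels /i/ and /o/, so it voices to [d]. /pelitukuupitojn/ → peliduguubidojn.
Rule 4 (intervocalic spirantization): /d/ is a stop between vowels /i/ and /u/, so it spirantizes to the fricative [z]. /b/ is a stop between vowels /u/ and /i/, so it spirantizes to the fricative [v]. /d/ is a stop between vowels /i/ and /o/, so it spirantizes to the fricative [z]. /peliduguubidojn/ → pelizuguuvizojn.
Rule 5 (final cluster simplification): /n/ is the second consonant of a word-final cluster /jn/, so it deletes. /pelizuguuvizojn/ → pelizuguuvizoj.

pelizuguuvizoj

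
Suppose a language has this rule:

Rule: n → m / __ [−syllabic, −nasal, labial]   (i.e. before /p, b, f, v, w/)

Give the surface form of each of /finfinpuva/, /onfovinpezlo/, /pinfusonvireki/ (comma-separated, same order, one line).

/finfinpuva/: /n/ precedes the labial consonant /f/, so it assimilates in place to [m]. /n/ precedes the labial consonant /p/, so it assimilates in place to [m]. → [fimfimpuva].
/onfovinpezlo/: /n/ precedes the labial consonant /f/, so it assimilates in place to [m]. /n/ precedes the labial consonant /p/, so it assimilates in place to [m]. → [omfovimpezlo].
/pinfusonvireki/: /n/ precedes the labial consonant /f/, so it assimilates in place to [m]. /n/ precedes the labial consonant /v/, so it assimilates in place to [m]. → [pimfusomvireki].

fimfimpuva, omfovimpezlo, pimfusomvireki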